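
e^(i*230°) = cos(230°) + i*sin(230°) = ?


cos(230°) = -0.6428
sin(230°) = -0.7660

e^(i*230°) = -0.6428 - 0.7660i


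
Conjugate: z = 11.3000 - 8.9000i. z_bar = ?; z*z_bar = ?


z_bar = 11.3000 + 8.9000i
z*z_bar = 11.3^2 + (-8.9)^2 = 127.69 + 79.21 = 206.9

z_bar = 11.3000 + 8.9000i, z*z_bar = 206.9


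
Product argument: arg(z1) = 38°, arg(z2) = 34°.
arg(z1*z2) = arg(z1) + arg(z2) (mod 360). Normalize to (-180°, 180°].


arg(z1*z2) = 38° + 34° = 72°
Normalized to (-180°, 180°]: 72°

72°


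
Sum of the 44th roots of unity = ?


The sum of all 44th roots of unity is 0.
Geometric series: (1 - w^44)/(1 - w) = (1-1)/(1-w) = 0 since w^44 = 1, w ≠ 1.
Alternatively: coefficient of z^43 in z^44 - 1 is 0.

0


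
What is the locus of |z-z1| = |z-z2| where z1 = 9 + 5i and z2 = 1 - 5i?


Equal distances means the locus is the perpendicular bisector of z1 and z2.
Midpoint = ((9+1)/2, (5+(-5))/2) = (5.0000, 0)

Perpendicular bisector through (5.0000, 0)


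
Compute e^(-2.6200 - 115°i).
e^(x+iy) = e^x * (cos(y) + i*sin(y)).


e^-2.6200 = 0.0728
cos(-115°) = -0.4226
sin(-115°) = -0.9063
Real = 0.0728*(-0.4226) = -0.0308
Imag = 0.0728*(-0.9063) = -0.0660

-0.0308 - 0.0660i


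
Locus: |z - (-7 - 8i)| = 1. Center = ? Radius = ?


|z - z0| = r is a circle with center z0 and radius r.
Center = (-7, -8), radius = 1

Circle with center (-7, -8) and radius 1


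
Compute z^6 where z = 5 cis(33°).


r^6 = 5^6 = 15625
n*theta = 6*33° = 198° = 198° (mod 360)
a = 15625*cos(198°) = -14860.2581
b = 15625*sin(198°) = -4828.3905

15625 cis(198°) = -14860.2581 - 4828.3905i


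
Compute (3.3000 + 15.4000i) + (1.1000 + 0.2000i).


Real: 3.3 + 1.1 = 4.4
Imag: 15.4 + 0.2 = 15.6

4.4000 + 15.6000i


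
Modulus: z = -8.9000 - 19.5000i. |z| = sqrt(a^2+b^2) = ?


|z| = sqrt((-8.9)^2 + (-19.5)^2) = sqrt(79.21 + 380.25) = sqrt(459.46) = 21.4350

|z| = 21.4350


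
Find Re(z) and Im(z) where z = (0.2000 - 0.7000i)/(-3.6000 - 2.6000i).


Multiply by conjugate: (0.2000 - 0.7000i)(-3.6000 + 2.6000i) / ((-3.6)^2 + (-2.6)^2)
Numerator real = 0.2*(-3.6) - (0.7)*(-2.6) = 1.1
Numerator imag = -0.7*(-3.6) - 0.2*(-2.6) = 3.04
Denominator = 19.72
Re(z) = 1.1/19.72 = 0.0558
Im(z) = 3.04/19.72 = 0.1542

Re(z) = 0.0558, Im(z) = 0.1542


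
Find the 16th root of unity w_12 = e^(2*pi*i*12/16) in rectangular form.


Angle = 360*12/16 = 270°
a = cos(270°) = 0
b = sin(270°) = -1.0000

0 - 1.0000i


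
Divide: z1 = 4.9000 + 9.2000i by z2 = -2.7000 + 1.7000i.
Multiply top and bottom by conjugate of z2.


Conjugate of z2 = -2.7000 - 1.7000i
Numerator: (4.9000 + 9.2000i)(-2.7000 - 1.7000i) = 2.4100 - 33.1700i
Denominator: (-2.7)^2 + 1.7^2 = 10.18
Result = (2.4100 - 33.1700i)/10.18

0.2367 - 3.2583i


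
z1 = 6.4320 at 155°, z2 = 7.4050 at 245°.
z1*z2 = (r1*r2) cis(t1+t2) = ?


r = 6.4320 * 7.4050 = 47.6290
theta = 155° + 245° = 400° = 40° (mod 360)

47.6290 cis(40°)


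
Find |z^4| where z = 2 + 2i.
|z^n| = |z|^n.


|z| = sqrt(4+4) = sqrt(8) = 2.8284
|z^4| = |z|^4 = (sqrt(8))^4 = 8^2 = 64

|z^4| = 64


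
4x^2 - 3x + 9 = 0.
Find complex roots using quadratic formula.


disc = (-3)^2 - 4*4*9 = 9 - 144 = -135
sqrt(|disc|) = sqrt(135) = 11.6190
Real part = 3/(2*4) = 0.3750
Imag part = 11.6190/(2*4) = 1.4524

0.3750 ± 1.4524i


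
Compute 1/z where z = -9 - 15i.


|z|^2 = 81+225 = 306
1/z = (-9 + 15i)/306

1/z = -0.0294 + 0.0490i


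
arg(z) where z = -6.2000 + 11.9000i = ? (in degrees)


Re = -6.2, Im = 11.9
arg = atan2(11.9, -6.2) = 117.5199 degrees

arg(z) = 117.5199 degrees


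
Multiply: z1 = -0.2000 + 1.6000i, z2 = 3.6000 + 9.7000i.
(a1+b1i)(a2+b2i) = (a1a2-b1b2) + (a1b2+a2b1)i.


Real = -0.2*3.6 - 1.6*9.7 = -0.72 - 15.52 = -16.24
Imag = -0.2*9.7 + 3.6*1.6 = -1.94 + 5.76 = 3.82

-16.2400 + 3.8200i


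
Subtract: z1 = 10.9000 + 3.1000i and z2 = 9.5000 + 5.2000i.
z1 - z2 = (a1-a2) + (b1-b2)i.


Real: 10.9 - 9.5 = 1.4
Imag: 3.1 - 5.2 = -2.1

1.4000 - 2.1000i


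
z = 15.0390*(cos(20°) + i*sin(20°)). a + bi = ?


a = 15.0390*cos(20°) = 15.0390*0.93969 = 14.1320
b = 15.0390*sin(20°) = 15.0390*0.34202 = 5.1436

14.1320 + 5.1436i


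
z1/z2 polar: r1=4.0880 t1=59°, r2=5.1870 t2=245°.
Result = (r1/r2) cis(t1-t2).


r = 4.0880 / 5.1870 = 0.7881
theta = 59° - 245° = -186° = 174° (mod 360)

0.7881 cis(174°)


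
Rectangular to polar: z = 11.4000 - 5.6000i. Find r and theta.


r = sqrt(129.96+31.36) = sqrt(161.32) = 12.7012
theta = atan2(-5.6, 11.4) = -26.1616 degrees

r = 12.7012, theta = -26.1616 degrees


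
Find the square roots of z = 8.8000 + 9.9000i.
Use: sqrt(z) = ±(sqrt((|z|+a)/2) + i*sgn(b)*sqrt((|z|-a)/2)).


|z| = sqrt(77.44+98.01) = 13.2458
sqrt((|z|+a)/2) = sqrt((13.2458+8.8)/2) = sqrt(11.0229) = 3.3201
sqrt((|z|-a)/2) = sqrt((13.2458-8.8)/2) = sqrt(2.2229) = 1.4909

±(3.3201 + 1.4909i) i.e. 3.3201 + 1.4909i and -3.3201 - 1.4909i


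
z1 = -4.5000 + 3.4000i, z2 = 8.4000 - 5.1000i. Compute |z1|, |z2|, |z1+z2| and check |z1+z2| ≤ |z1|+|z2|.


|z1| = sqrt((-4.5)^2 + 3.4^2) = sqrt(31.81) = 5.6400
|z2| = sqrt(8.4^2 + (-5.1)^2) = sqrt(96.57) = 9.8270
z1+z2 = 3.9000 - 1.7000i
|z1+z2| = sqrt(18.1) = 4.2544
|z1|+|z2| = 5.6400 + 9.8270 = 15.4670

|z1+z2| = 4.2544 ≤ |z1|+|z2| = 15.4670 (verified)


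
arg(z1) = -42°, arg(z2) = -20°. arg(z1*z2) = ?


arg(z1*z2) = -42° - 20° = -62°
Normalized to (-180°, 180°]: -62°

-62°


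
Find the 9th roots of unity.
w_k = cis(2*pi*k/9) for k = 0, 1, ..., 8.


The 9th roots of unity are cis(360k/9°) for k=0..8
Angle step = 360/9 = 40°
Primitive root: cis(40°)
Primitive root = 0.7660 + 0.6428i

9 roots at angles: 0°, 40°, 80°, 120°, 160°, 200°, 240°, 280°, 320°


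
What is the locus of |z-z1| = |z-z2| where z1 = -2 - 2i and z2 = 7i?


Equal distances means the locus is the perpendicular bisector of z1 and z2.
Midpoint = ((-2+0)/2, (-2+7)/2) = (-1.0000, 2.5000)

Perpendicular bisector through (-1.0000, 2.5000)


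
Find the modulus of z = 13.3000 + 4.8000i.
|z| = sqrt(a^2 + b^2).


|z| = sqrt(13.3^2 + 4.8^2) = sqrt(176.89 + 23.04) = sqrt(199.93) = 14.1397

|z| = 14.1397


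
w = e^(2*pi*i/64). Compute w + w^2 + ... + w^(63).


With w = e^(2*pi*i/64), all 64 of the 64th roots of unity w^0 = 1, w, ..., w^(63) sum to 0: 1 + w + ... + w^(63) = (1 - w^64)/(1 - w) = 0 since w^64 = 1, w ≠ 1.
Removing the root 1: w + w^2 + ... + w^(63) = 0 - 1 = -1

Sum = -1


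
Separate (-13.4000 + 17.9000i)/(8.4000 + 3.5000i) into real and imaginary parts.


Multiply by conjugate: (-13.4000 + 17.9000i)(8.4000 - 3.5000i) / (8.4^2 + 3.5^2)
Numerator real = -13.4*8.4 + 17.9*3.5 = -49.91
Numerator imag = 17.9*8.4 - (-13.4)*3.5 = 197.26
Denominator = 82.81
Re(z) = -49.91/82.81 = -0.6027
Im(z) = 197.26/82.81 = 2.3821

Re(z) = -0.6027, Im(z) = 2.3821


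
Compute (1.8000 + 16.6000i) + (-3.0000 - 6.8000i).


Real: 1.8 - 3 = -1.2
Imag: 16.6 - 6.8 = 9.8

-1.2000 + 9.8000i


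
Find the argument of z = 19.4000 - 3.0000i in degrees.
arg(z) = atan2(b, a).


Re = 19.4, Im = -3
arg = atan2(-3, 19.4) = -8.7905 degrees

arg(z) = -8.7905 degrees


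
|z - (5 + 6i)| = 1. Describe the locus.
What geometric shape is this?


|z - z0| = r is a circle with center z0 and radius r.
Center = (5, 6), radius = 1

Circle with center (5, 6) and radius 1


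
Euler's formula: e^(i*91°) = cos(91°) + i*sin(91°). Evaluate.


cos(91°) = -0.0175
sin(91°) = 0.9998

e^(i*91°) = -0.0175 + 0.9998i


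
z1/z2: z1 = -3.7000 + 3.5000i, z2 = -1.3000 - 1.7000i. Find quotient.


Conjugate of z2 = -1.3000 + 1.7000i
Numerator: (-3.7000 + 3.5000i)(-1.3000 + 1.7000i) = -1.1400 - 10.8400i
Denominator: (-1.3)^2 + (-1.7)^2 = 4.58
Result = (-1.1400 - 10.8400i)/4.58

-0.2489 - 2.3668i


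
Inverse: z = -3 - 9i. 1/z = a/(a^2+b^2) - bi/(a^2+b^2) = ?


|z|^2 = 9+81 = 90
1/z = (-3 + 9i)/90

1/z = -0.0333 + 0.1000i


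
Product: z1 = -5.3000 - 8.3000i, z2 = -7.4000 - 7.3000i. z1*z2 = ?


Real = -5.3*(-7.4) - (-8.3)*(-7.3) = 39.22 - 60.59 = -21.37
Imag = -5.3*(-7.3) - (7.4)*(-8.3) = 38.69 + 61.42 = 100.11

-21.3700 + 100.1100i


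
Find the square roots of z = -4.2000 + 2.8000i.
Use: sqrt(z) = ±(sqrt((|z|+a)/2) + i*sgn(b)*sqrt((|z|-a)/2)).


|z| = sqrt(17.64+7.84) = 5.0478
sqrt((|z|+a)/2) = sqrt((5.0478+(-4.2))/2) = sqrt(0.4239) = 0.6511
sqrt((|z|-a)/2) = sqrt((5.0478-(-4.2))/2) = sqrt(4.6239) = 2.1503

±(0.6511 + 2.1503i) i.e. 0.6511 + 2.1503i and -0.6511 - 2.1503i


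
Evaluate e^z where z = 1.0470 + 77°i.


e^1.0470 = 2.8491
cos(77°) = 0.22495
sin(77°) = 0.97437
Real = 2.8491*0.22495 = 0.6409
Imag = 2.8491*0.97437 = 2.7761

0.6409 + 2.7761i


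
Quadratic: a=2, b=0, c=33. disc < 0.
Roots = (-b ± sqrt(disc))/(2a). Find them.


disc = 0^2 - 4*2*33 = 0 - 264 = -264
sqrt(|disc|) = sqrt(264) = 16.2481
Real part = 0/(2*2) = 0
Imag part = 16.2481/(2*2) = 4.0620

0 ± 4.0620i


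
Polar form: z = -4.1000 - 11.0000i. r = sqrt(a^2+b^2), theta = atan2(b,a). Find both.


r = sqrt(16.81+121) = sqrt(137.81) = 11.7393
theta = atan2(-11, -4.1) = -110.4418 degrees

r = 11.7393, theta = -110.4418 degrees


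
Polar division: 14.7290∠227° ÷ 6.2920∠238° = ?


r = 14.7290 / 6.2920 = 2.3409
theta = 227° - 238° = -11° = 349° (mod 360)

2.3409 cis(349°)


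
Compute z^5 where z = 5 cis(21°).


r^5 = 5^5 = 3125
n*theta = 5*21° = 105° = 105° (mod 360)
a = 3125*cos(105°) = -808.8095
b = 3125*sin(105°) = 3018.5182

3125 cis(105°) = -808.8095 + 3018.5182i


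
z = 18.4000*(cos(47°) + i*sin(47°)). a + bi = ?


a = 18.4000*cos(47°) = 18.4000*0.682 = 12.5488
b = 18.4000*sin(47°) = 18.4000*0.731354 = 13.4569

12.5488 + 13.4569i


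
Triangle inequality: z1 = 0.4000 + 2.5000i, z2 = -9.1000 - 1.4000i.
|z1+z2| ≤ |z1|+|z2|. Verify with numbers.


|z1| = sqrt(0.4^2 + 2.5^2) = sqrt(6.41) = 2.5318
|z2| = sqrt((-9.1)^2 + (-1.4)^2) = sqrt(84.77) = 9.2071
z1+z2 = -8.7000 + 1.1000i
|z1+z2| = sqrt(76.9) = 8.7693
|z1|+|z2| = 2.5318 + 9.2071 = 11.7389

|z1+z2| = 8.7693 ≤ |z1|+|z2| = 11.7389 (verified)


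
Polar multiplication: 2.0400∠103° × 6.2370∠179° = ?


r = 2.0400 * 6.2370 = 12.7235
theta = 103° + 179° = 282° = 282° (mod 360)

12.7235 cis(282°)


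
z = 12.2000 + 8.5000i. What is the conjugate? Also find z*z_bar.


z_bar = 12.2000 - 8.5000i
z*z_bar = 12.2^2 + 8.5^2 = 148.84 + 72.25 = 221.09

z_bar = 12.2000 - 8.5000i, z*z_bar = 221.09


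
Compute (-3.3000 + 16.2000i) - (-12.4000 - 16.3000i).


Real: -3.3 + 12.4 = 9.1
Imag: 16.2 + 16.3 = 32.5

9.1000 + 32.5000i


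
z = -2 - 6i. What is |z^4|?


|z| = sqrt(4+36) = sqrt(40) = 6.3246
|z^4| = |z|^4 = (sqrt(40))^4 = 40^2 = 1600

|z^4| = 1600


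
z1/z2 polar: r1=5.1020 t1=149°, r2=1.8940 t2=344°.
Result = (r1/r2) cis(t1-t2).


r = 5.1020 / 1.8940 = 2.6938
theta = 149° - 344° = -195° = 165° (mod 360)

2.6938 cis(165°)


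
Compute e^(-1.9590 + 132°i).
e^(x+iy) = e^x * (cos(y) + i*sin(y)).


e^-1.9590 = 0.1410
cos(132°) = -0.6691
sin(132°) = 0.7431
Real = 0.1410*(-0.6691) = -0.0943
Imag = 0.1410*0.7431 = 0.1048

-0.0943 + 0.1048i


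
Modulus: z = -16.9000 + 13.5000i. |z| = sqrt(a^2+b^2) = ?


|z| = sqrt((-16.9)^2 + 13.5^2) = sqrt(285.61 + 182.25) = sqrt(467.86) = 21.6301

|z| = 21.6301


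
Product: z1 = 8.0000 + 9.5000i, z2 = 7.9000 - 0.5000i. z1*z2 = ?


Real = 8*7.9 - 9.5*(-0.5) = 63.2 - (-4.75) = 67.95
Imag = 8*(-0.5) + 7.9*9.5 = -4 + 75.05 = 71.05

67.9500 + 71.0500i


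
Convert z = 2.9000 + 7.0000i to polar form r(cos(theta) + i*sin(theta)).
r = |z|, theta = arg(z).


r = sqrt(8.41+49) = sqrt(57.41) = 7.5769
theta = atan2(7, 2.9) = 67.4965 degrees

r = 7.5769, theta = 67.4965 degrees


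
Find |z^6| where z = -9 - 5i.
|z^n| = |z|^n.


|z| = sqrt(81+25) = sqrt(106) = 10.2956
|z^6| = |z|^6 = (sqrt(106))^6 = 106^3 = 1191016

|z^6| = 1191016


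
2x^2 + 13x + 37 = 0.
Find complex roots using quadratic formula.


disc = 13^2 - 4*2*37 = 169 - 296 = -127
sqrt(|disc|) = sqrt(127) = 11.2694
Real part = -13/(2*2) = -3.2500
Imag part = 11.2694/(2*2) = 2.8174

-3.2500 ± 2.8174i


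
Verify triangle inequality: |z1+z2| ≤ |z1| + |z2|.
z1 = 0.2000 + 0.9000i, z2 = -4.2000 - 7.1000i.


|z1| = sqrt(0.2^2 + 0.9^2) = sqrt(0.85) = 0.9220
|z2| = sqrt((-4.2)^2 + (-7.1)^2) = sqrt(68.05) = 8.2492
z1+z2 = -4.0000 - 6.2000i
|z1+z2| = sqrt(54.44) = 7.3783
|z1|+|z2| = 0.9220 + 8.2492 = 9.1712

|z1+z2| = 7.3783 ≤ |z1|+|z2| = 9.1712 (verified)


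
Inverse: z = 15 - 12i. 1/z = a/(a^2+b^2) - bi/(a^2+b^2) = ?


|z|^2 = 225+144 = 369
1/z = (15 + 12i)/369

1/z = 0.0407 + 0.0325i


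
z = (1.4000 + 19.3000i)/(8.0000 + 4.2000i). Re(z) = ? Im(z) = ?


Multiply by conjugate: (1.4000 + 19.3000i)(8.0000 - 4.2000i) / (8^2 + 4.2^2)
Numerator real = 1.4*8 + 19.3*4.2 = 92.26
Numerator imag = 19.3*8 - 1.4*4.2 = 148.52
Denominator = 81.64
Re(z) = 92.26/81.64 = 1.1301
Im(z) = 148.52/81.64 = 1.8192

Re(z) = 1.1301, Im(z) = 1.8192


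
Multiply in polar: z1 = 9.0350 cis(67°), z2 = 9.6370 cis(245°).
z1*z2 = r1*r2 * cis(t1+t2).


r = 9.0350 * 9.6370 = 87.0703
theta = 67° + 245° = 312° = 312° (mod 360)

87.0703 cis(312°)


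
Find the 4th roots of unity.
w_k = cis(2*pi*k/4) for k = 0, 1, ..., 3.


The 4th roots of unity are cis(360k/4°) for k=0..3
Angle step = 360/4 = 90°
Primitive root: cis(90°)
Primitive root = 0 + 1.0000i

4 roots at angles: 0°, 90°, 180°, 270°


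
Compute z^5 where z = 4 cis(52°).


r^5 = 4^5 = 1024
n*theta = 5*52° = 260° = 260° (mod 360)
a = 1024*cos(260°) = -177.8157
b = 1024*sin(260°) = -1008.4431

1024 cis(260°) = -177.8157 - 1008.4431i


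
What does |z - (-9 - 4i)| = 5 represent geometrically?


|z - z0| = r is a circle with center z0 and radius r.
Center = (-9, -4), radius = 5

Circle with center (-9, -4) and radius 5


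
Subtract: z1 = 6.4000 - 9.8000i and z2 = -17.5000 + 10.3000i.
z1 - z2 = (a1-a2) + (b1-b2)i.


Real: 6.4 + 17.5 = 23.9
Imag: -9.8 - 10.3 = -20.1

23.9000 - 20.1000i


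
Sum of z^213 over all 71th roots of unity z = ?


The roots are w_k = w^k with w = e^(2*pi*i/71), and (w^k)^213 = (w^213)^k.
So S = 1 + u + u^2 + ... + u^(70) with u = w^213.
213 = 3*71 + 0, so 213 is a multiple of 71 and u = (w^71)^3 = 1.
Every one of the 71 terms equals 1: S = 71

S = 71


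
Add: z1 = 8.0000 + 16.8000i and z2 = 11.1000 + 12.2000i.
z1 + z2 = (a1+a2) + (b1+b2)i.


Real: 8 + 11.1 = 19.1
Imag: 16.8 + 12.2 = 29

19.1000 + 29.0000i


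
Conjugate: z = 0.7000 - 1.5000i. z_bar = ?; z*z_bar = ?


z_bar = 0.7000 + 1.5000i
z*z_bar = 0.7^2 + (-1.5)^2 = 0.49 + 2.25 = 2.74

z_bar = 0.7000 + 1.5000i, z*z_bar = 2.74


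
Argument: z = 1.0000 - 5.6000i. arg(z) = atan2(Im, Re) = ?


Re = 1, Im = -5.6
arg = atan2(-5.6, 1) = -79.8753 degrees

arg(z) = -79.8753 degrees


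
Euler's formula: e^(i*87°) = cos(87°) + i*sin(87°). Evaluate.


cos(87°) = 0.0523
sin(87°) = 0.9986

e^(i*87°) = 0.0523 + 0.9986i


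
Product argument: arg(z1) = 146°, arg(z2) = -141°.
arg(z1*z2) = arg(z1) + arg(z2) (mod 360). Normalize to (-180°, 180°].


arg(z1*z2) = 146° - 141° = 5°
Normalized to (-180°, 180°]: 5°

5°


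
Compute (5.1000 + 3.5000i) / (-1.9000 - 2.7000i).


Conjugate of z2 = -1.9000 + 2.7000i
Numerator: (5.1000 + 3.5000i)(-1.9000 + 2.7000i) = -19.1400 + 7.1200i
Denominator: (-1.9)^2 + (-2.7)^2 = 10.9
Result = (-19.1400 + 7.1200i)/10.9

-1.7560 + 0.6532i


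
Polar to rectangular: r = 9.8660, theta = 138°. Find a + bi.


a = 9.8660*cos(138°) = 9.8660*(-0.743145) = -7.3319
b = 9.8660*sin(138°) = 9.8660*0.66913 = 6.6016

-7.3319 + 6.6016i


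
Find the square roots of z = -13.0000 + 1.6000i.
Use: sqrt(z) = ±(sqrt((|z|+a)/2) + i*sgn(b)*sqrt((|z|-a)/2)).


|z| = sqrt(169+2.56) = 13.0981
sqrt((|z|+a)/2) = sqrt((13.0981+(-13))/2) = sqrt(0.0490) = 0.2215
sqrt((|z|-a)/2) = sqrt((13.0981-(-13))/2) = sqrt(13.0490) = 3.6123

±(0.2215 + 3.6123i) i.e. 0.2215 + 3.6123i and -0.2215 - 3.6123i


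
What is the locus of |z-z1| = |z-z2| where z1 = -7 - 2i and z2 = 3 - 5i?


Equal distances means the locus is the perpendicular bisector of z1 and z2.
Midpoint = ((-7+3)/2, (-2+(-5))/2) = (-2.0000, -3.5000)

Perpendicular bisector through (-2.0000, -3.5000)


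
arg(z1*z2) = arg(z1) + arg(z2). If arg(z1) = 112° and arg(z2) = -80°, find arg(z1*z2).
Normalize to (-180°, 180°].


arg(z1*z2) = 112° - 80° = 32°
Normalized to (-180°, 180°]: 32°

32°


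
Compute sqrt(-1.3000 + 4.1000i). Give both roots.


|z| = sqrt(1.69+16.81) = 4.3012
sqrt((|z|+a)/2) = sqrt((4.3012+(-1.3))/2) = sqrt(1.5006) = 1.2250
sqrt((|z|-a)/2) = sqrt((4.3012-(-1.3))/2) = sqrt(2.8006) = 1.6735

±(1.2250 + 1.6735i) i.e. 1.2250 + 1.6735i and -1.2250 - 1.6735i


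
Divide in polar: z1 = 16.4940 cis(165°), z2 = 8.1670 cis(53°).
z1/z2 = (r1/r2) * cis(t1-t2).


r = 16.4940 / 8.1670 = 2.0196
theta = 165° - 53° = 112° = 112° (mod 360)

2.0196 cis(112°)


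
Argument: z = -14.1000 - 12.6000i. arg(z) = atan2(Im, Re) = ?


Re = -14.1, Im = -12.6
arg = atan2(-12.6, -14.1) = -138.2155 degrees

arg(z) = -138.2155 degrees


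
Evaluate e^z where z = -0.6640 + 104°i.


e^-0.6640 = 0.5148
cos(104°) = -0.2419
sin(104°) = 0.9703
Real = 0.5148*(-0.2419) = -0.1245
Imag = 0.5148*0.9703 = 0.4995

-0.1245 + 0.4995i


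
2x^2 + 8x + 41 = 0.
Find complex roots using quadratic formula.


disc = 8^2 - 4*2*41 = 64 - 328 = -264
sqrt(|disc|) = sqrt(264) = 16.2481
Real part = -8/(2*2) = -2.0000
Imag part = 16.2481/(2*2) = 4.0620

-2.0000 ± 4.0620i


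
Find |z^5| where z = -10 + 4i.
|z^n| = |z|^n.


|z| = sqrt(100+16) = sqrt(116) = 10.7703
|z^5| = |z|^5 = (sqrt(116))^5 = 116^2 * sqrt(116) = 13456*sqrt(116)

|z^5| = 13456*sqrt(116) ≈ 144925.5553


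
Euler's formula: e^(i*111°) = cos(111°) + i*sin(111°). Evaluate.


cos(111°) = -0.3584
sin(111°) = 0.9336

e^(i*111°) = -0.3584 + 0.9336i


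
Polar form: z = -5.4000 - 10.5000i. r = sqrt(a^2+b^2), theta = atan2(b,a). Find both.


r = sqrt(29.16+110.25) = sqrt(139.41) = 11.8072
theta = atan2(-10.5, -5.4) = -117.2161 degrees

r = 11.8072, theta = -117.2161 degrees


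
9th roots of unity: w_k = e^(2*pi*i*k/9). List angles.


The 9th roots of unity are cis(360k/9°) for k=0..8
Angle step = 360/9 = 40°
Primitive root: cis(40°)
Primitive root = 0.7660 + 0.6428i

9 roots at angles: 0°, 40°, 80°, 120°, 160°, 200°, 240°, 280°, 320°


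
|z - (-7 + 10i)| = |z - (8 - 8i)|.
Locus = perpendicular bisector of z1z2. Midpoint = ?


Equal distances means the locus is the perpendicular bisector of z1 and z2.
Midpoint = ((-7+8)/2, (10+(-8))/2) = (0.5000, 1.0000)

Perpendicular bisector through (0.5000, 1.0000)


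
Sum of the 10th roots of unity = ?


The sum of all 10th roots of unity is 0.
Geometric series: (1 - w^10)/(1 - w) = (1-1)/(1-w) = 0 since w^10 = 1, w ≠ 1.
Alternatively: coefficient of z^9 in z^10 - 1 is 0.

0


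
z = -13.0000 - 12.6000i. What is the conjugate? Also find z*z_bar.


z_bar = -13.0000 + 12.6000i
z*z_bar = (-13)^2 + (-12.6)^2 = 169 + 158.76 = 327.76

z_bar = -13.0000 + 12.6000i, z*z_bar = 327.76


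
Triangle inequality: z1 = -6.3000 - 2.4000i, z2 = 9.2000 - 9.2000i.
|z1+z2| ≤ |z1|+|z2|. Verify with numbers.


|z1| = sqrt((-6.3)^2 + (-2.4)^2) = sqrt(45.45) = 6.7417
|z2| = sqrt(9.2^2 + (-9.2)^2) = sqrt(169.28) = 13.0108
z1+z2 = 2.9000 - 11.6000i
|z1+z2| = sqrt(142.97) = 11.9570
|z1|+|z2| = 6.7417 + 13.0108 = 19.7525

|z1+z2| = 11.9570 ≤ |z1|+|z2| = 19.7525 (verified)


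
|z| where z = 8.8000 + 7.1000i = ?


|z| = sqrt(8.8^2 + 7.1^2) = sqrt(77.44 + 50.41) = sqrt(127.85) = 11.3071

|z| = 11.3071


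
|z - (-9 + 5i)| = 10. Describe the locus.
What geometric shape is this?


|z - z0| = r is a circle with center z0 and radius r.
Center = (-9, 5), radius = 10

Circle with center (-9, 5) and radius 10


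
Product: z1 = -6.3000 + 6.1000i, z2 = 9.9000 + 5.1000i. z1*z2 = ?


Real = -6.3*9.9 - 6.1*5.1 = -62.37 - 31.11 = -93.48
Imag = -6.3*5.1 + 9.9*6.1 = -32.13 + 60.39 = 28.26

-93.4800 + 28.2600i


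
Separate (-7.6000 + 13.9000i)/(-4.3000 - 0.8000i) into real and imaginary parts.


Multiply by conjugate: (-7.6000 + 13.9000i)(-4.3000 + 0.8000i) / ((-4.3)^2 + (-0.8)^2)
Numerator real = -7.6*(-4.3) + 13.9*(-0.8) = 21.56
Numerator imag = 13.9*(-4.3) - (-7.6)*(-0.8) = -65.85
Denominator = 19.13
Re(z) = 21.56/19.13 = 1.1270
Im(z) = -65.85/19.13 = -3.4422

Re(z) = 1.1270, Im(z) = -3.4422


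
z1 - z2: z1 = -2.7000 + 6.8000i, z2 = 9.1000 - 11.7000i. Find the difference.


Real: -2.7 - 9.1 = -11.8
Imag: 6.8 + 11.7 = 18.5

-11.8000 + 18.5000i


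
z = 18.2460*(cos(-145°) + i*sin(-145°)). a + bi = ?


a = 18.2460*cos(-145°) = 18.2460*(-0.81915) = -14.9462
b = 18.2460*sin(-145°) = 18.2460*(-0.57358) = -10.4655

-14.9462 - 10.4655i


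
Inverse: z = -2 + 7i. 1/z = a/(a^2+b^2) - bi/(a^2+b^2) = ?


|z|^2 = 4+49 = 53
1/z = (-2 - 7i)/53

1/z = -0.0377 - 0.1321i


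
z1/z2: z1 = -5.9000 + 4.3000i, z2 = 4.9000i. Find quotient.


Conjugate of z2 = -4.9000i
Numerator: (-5.9000 + 4.3000i)(-4.9000i) = 21.0700 + 28.9100i
Denominator: 0^2 + 4.9^2 = 24.01
Result = (21.0700 + 28.9100i)/24.01

0.8776 + 1.2041i


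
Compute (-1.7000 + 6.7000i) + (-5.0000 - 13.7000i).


Real: -1.7 - 5 = -6.7
Imag: 6.7 - 13.7 = -7

-6.7000 - 7.0000i


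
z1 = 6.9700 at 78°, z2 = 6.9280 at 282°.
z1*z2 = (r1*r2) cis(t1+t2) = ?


r = 6.9700 * 6.9280 = 48.2882
theta = 78° + 282° = 360° = 0° (mod 360)

48.2882 cis(0°)


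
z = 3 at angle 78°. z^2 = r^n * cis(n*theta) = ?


r^2 = 3^2 = 9
n*theta = 2*78° = 156° = 156° (mod 360)
a = 9*cos(156°) = -8.2219
b = 9*sin(156°) = 3.6606

9 cis(156°) = -8.2219 + 3.6606i


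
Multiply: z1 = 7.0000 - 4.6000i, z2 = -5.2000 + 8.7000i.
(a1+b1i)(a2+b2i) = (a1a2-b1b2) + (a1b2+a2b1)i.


Real = 7*(-5.2) - (-4.6)*8.7 = -36.4 - (-40.02) = 3.62
Imag = 7*8.7 - (5.2)*(-4.6) = 60.9 + 23.92 = 84.82

3.6200 + 84.8200i


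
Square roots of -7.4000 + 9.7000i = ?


|z| = sqrt(54.76+94.09) = 12.2004
sqrt((|z|+a)/2) = sqrt((12.2004+(-7.4))/2) = sqrt(2.4002) = 1.5493
sqrt((|z|-a)/2) = sqrt((12.2004-(-7.4))/2) = sqrt(9.8002) = 3.1305

±(1.5493 + 3.1305i) i.e. 1.5493 + 3.1305i and -1.5493 - 3.1305i


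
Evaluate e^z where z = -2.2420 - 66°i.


e^-2.2420 = 0.10625
cos(-66°) = 0.4067
sin(-66°) = -0.9135
Real = 0.10625*0.4067 = 0.0432
Imag = 0.10625*(-0.9135) = -0.0971

0.0432 - 0.0971i


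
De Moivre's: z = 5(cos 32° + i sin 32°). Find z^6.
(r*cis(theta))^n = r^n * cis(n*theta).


r^6 = 5^6 = 15625
n*theta = 6*32° = 192° = 192° (mod 360)
a = 15625*cos(192°) = -15283.5563
b = 15625*sin(192°) = -3248.6202

15625 cis(192°) = -15283.5563 - 3248.6202i


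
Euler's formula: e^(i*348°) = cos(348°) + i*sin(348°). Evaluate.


cos(348°) = 0.9781
sin(348°) = -0.2079

e^(i*348°) = 0.9781 - 0.2079i


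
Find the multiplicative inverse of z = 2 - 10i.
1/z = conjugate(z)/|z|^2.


|z|^2 = 4+100 = 104
1/z = (2 + 10i)/104

1/z = 0.0192 + 0.0962i


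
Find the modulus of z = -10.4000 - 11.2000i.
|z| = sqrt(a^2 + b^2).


|z| = sqrt((-10.4)^2 + (-11.2)^2) = sqrt(108.16 + 125.44) = sqrt(233.6) = 15.2840

|z| = 15.2840


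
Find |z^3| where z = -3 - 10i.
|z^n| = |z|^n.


|z| = sqrt(9+100) = sqrt(109) = 10.4403
|z^3| = |z|^3 = (sqrt(109))^3 = 109*sqrt(109)

|z^3| = 109*sqrt(109) ≈ 1137.9934


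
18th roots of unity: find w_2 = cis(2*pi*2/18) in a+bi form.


Angle = 360*2/18 = 40°
a = cos(40°) = 0.7660
b = sin(40°) = 0.6428

0.7660 + 0.6428i


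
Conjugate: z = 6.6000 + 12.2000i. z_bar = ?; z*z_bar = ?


z_bar = 6.6000 - 12.2000i
z*z_bar = 6.6^2 + 12.2^2 = 43.56 + 148.84 = 192.4

z_bar = 6.6000 - 12.2000i, z*z_bar = 192.4


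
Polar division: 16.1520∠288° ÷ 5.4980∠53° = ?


r = 16.1520 / 5.4980 = 2.9378
theta = 288° - 53° = 235° = 235° (mod 360)

2.9378 cis(235°)


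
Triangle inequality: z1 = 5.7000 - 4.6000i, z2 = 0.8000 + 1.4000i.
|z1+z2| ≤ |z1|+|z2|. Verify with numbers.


|z1| = sqrt(5.7^2 + (-4.6)^2) = sqrt(53.65) = 7.3246
|z2| = sqrt(0.8^2 + 1.4^2) = sqrt(2.6) = 1.6125
z1+z2 = 6.5000 - 3.2000i
|z1+z2| = sqrt(52.49) = 7.2450
|z1|+|z2| = 7.3246 + 1.6125 = 8.9371

|z1+z2| = 7.2450 ≤ |z1|+|z2| = 8.9371 (verified)


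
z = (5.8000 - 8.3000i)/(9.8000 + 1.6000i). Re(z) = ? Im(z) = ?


Multiply by conjugate: (5.8000 - 8.3000i)(9.8000 - 1.6000i) / (9.8^2 + 1.6^2)
Numerator real = 5.8*9.8 - (8.3)*1.6 = 43.56
Numerator imag = -8.3*9.8 - 5.8*1.6 = -90.62
Denominator = 98.6
Re(z) = 43.56/98.6 = 0.4418
Im(z) = -90.62/98.6 = -0.9191

Re(z) = 0.4418, Im(z) = -0.9191


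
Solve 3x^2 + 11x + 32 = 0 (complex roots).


disc = 11^2 - 4*3*32 = 121 - 384 = -263
sqrt(|disc|) = sqrt(263) = 16.2173
Real part = -11/(2*3) = -1.8333
Imag part = 16.2173/(2*3) = 2.7029

-1.8333 ± 2.7029i


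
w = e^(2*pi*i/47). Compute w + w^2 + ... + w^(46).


With w = e^(2*pi*i/47), all 47 of the 47th roots of unity w^0 = 1, w, ..., w^(46) sum to 0: 1 + w + ... + w^(46) = (1 - w^47)/(1 - w) = 0 since w^47 = 1, w ≠ 1.
Removing the root 1: w + w^2 + ... + w^(46) = 0 - 1 = -1

Sum = -1


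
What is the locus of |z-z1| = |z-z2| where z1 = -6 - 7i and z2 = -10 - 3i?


Equal distances means the locus is the perpendicular bisector of z1 and z2.
Midpoint = ((-6+(-10))/2, (-7+(-3))/2) = (-8.0000, -5.0000)

Perpendicular bisector through (-8.0000, -5.0000)


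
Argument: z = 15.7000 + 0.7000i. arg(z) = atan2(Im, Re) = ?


Re = 15.7, Im = 0.7
arg = atan2(0.7, 15.7) = 2.5529 degrees

arg(z) = 2.5529 degrees


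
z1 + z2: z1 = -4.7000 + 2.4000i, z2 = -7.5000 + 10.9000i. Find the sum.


Real: -4.7 - 7.5 = -12.2
Imag: 2.4 + 10.9 = 13.3

-12.2000 + 13.3000i


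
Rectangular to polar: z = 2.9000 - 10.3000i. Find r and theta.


r = sqrt(8.41+106.09) = sqrt(114.5) = 10.7005
theta = atan2(-10.3, 2.9) = -74.2753 degrees

r = 10.7005, theta = -74.2753 degrees


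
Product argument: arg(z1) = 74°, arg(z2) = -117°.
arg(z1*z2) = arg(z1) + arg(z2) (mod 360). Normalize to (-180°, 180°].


arg(z1*z2) = 74° - 117° = -43°
Normalized to (-180°, 180°]: -43°

-43°


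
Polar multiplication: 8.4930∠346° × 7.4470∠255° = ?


r = 8.4930 * 7.4470 = 63.2474
theta = 346° + 255° = 601° = 241° (mod 360)

63.2474 cis(241°)


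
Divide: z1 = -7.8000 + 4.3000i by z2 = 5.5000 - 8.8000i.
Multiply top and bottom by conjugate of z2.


Conjugate of z2 = 5.5000 + 8.8000i
Numerator: (-7.8000 + 4.3000i)(5.5000 + 8.8000i) = -80.7400 - 44.9900i
Denominator: 5.5^2 + (-8.8)^2 = 107.69
Result = (-80.7400 - 44.9900i)/107.69

-0.7497 - 0.4178i


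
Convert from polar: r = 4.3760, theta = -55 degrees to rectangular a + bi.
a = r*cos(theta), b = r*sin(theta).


a = 4.3760*cos(-55°) = 4.3760*0.57358 = 2.5100
b = 4.3760*sin(-55°) = 4.3760*(-0.81915) = -3.5846

2.5100 - 3.5846i


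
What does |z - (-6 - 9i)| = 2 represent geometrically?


|z - z0| = r is a circle with center z0 and radius r.
Center = (-6, -9), radius = 2

Circle with center (-6, -9) and radius 2


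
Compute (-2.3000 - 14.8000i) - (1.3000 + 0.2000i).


Real: -2.3 - 1.3 = -3.6
Imag: -14.8 - 0.2 = -15

-3.6000 - 15.0000i


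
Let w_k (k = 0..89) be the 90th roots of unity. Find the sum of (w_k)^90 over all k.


The roots are w_k = w^k with w = e^(2*pi*i/90), and (w^k)^90 = (w^90)^k.
So S = 1 + u + u^2 + ... + u^(89) with u = w^90.
90 = 1*90 + 0, so 90 is a multiple of 90 and u = (w^90)^1 = 1.
Every one of the 90 terms equals 1: S = 90

S = 90


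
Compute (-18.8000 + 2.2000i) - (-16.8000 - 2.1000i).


Real: -18.8 + 16.8 = -2
Imag: 2.2 + 2.1 = 4.3

-2.0000 + 4.3000i


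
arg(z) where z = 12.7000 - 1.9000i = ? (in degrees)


Re = 12.7, Im = -1.9
arg = atan2(-1.9, 12.7) = -8.5087 degrees

arg(z) = -8.5087 degrees


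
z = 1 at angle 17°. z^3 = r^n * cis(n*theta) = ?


r^3 = 1^3 = 1
n*theta = 3*17° = 51° = 51° (mod 360)
a = 1*cos(51°) = 0.6293
b = 1*sin(51°) = 0.7771

1 cis(51°) = 0.6293 + 0.7771i


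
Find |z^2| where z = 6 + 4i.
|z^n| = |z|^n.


|z| = sqrt(36+16) = sqrt(52) = 7.2111
|z^2| = |z|^2 = (sqrt(52))^2 = 52

|z^2| = 52


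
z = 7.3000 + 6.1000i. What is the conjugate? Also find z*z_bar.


z_bar = 7.3000 - 6.1000i
z*z_bar = 7.3^2 + 6.1^2 = 53.29 + 37.21 = 90.5

z_bar = 7.3000 - 6.1000i, z*z_bar = 90.5


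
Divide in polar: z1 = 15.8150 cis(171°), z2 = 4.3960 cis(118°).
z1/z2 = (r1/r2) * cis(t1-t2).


r = 15.8150 / 4.3960 = 3.5976
theta = 171° - 118° = 53° = 53° (mod 360)

3.5976 cis(53°)


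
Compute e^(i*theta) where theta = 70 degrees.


cos(70°) = 0.3420
sin(70°) = 0.9397

e^(i*70°) = 0.3420 + 0.9397i


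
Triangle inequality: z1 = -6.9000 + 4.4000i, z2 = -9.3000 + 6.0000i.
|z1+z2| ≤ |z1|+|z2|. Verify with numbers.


|z1| = sqrt((-6.9)^2 + 4.4^2) = sqrt(66.97) = 8.1835
|z2| = sqrt((-9.3)^2 + 6^2) = sqrt(122.49) = 11.0675
z1+z2 = -16.2000 + 10.4000i
|z1+z2| = sqrt(370.6) = 19.2510
|z1|+|z2| = 8.1835 + 11.0675 = 19.2510

|z1+z2| = 19.2510 ≤ |z1|+|z2| = 19.2510 (verified)


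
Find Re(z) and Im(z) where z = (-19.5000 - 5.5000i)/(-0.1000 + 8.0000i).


Multiply by conjugate: (-19.5000 - 5.5000i)(-0.1000 - 8.0000i) / ((-0.1)^2 + 8^2)
Numerator real = -19.5*(-0.1) - (5.5)*8 = -42.05
Numerator imag = -5.5*(-0.1) - (-19.5)*8 = 156.55
Denominator = 64.01
Re(z) = -42.05/64.01 = -0.6569
Im(z) = 156.55/64.01 = 2.4457

Re(z) = -0.6569, Im(z) = 2.4457


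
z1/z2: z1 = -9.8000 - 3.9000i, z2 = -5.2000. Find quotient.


Conjugate of z2 = -5.2000
Numerator: (-9.8000 - 3.9000i)(-5.2000) = 50.9600 + 20.2800i
Denominator: (-5.2)^2 + 0^2 = 27.04
Result = (50.9600 + 20.2800i)/27.04

1.8846 + 0.7500i


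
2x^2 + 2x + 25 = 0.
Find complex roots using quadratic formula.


disc = 2^2 - 4*2*25 = 4 - 200 = -196
sqrt(|disc|) = sqrt(196) = 14.0000
Real part = -2/(2*2) = -0.5000
Imag part = 14.0000/(2*2) = 3.5000

-0.5000 ± 3.5000i


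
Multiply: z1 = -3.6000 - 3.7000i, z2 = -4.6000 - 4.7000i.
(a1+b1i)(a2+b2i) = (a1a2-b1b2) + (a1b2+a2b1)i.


Real = -3.6*(-4.6) - (-3.7)*(-4.7) = 16.56 - 17.39 = -0.83
Imag = -3.6*(-4.7) - (4.6)*(-3.7) = 16.92 + 17.02 = 33.94

-0.8300 + 33.9400i


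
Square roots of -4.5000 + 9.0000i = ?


|z| = sqrt(20.25+81) = 10.0623
sqrt((|z|+a)/2) = sqrt((10.0623+(-4.5))/2) = sqrt(2.7812) = 1.6677
sqrt((|z|-a)/2) = sqrt((10.0623-(-4.5))/2) = sqrt(7.2812) = 2.6984

±(1.6677 + 2.6984i) i.e. 1.6677 + 2.6984i and -1.6677 - 2.6984i


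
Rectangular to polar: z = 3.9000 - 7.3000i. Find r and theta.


r = sqrt(15.21+53.29) = sqrt(68.5) = 8.2765
theta = atan2(-7.3, 3.9) = -61.8868 degrees

r = 8.2765, theta = -61.8868 degrees


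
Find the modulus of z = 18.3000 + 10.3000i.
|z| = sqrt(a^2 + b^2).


|z| = sqrt(18.3^2 + 10.3^2) = sqrt(334.89 + 106.09) = sqrt(440.98) = 20.9995

|z| = 20.9995


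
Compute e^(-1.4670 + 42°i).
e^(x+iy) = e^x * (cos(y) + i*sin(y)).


e^-1.4670 = 0.2306
cos(42°) = 0.7431
sin(42°) = 0.6691
Real = 0.2306*0.7431 = 0.1714
Imag = 0.2306*0.6691 = 0.1543

0.1714 + 0.1543i


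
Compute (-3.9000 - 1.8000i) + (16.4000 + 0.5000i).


Real: -3.9 + 16.4 = 12.5
Imag: -1.8 + 0.5 = -1.3

12.5000 - 1.3000i


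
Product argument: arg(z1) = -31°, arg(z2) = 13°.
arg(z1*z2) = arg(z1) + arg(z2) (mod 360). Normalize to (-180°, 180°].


arg(z1*z2) = -31° + 13° = -18°
Normalized to (-180°, 180°]: -18°

-18°


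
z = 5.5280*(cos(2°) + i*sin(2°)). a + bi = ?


a = 5.5280*cos(2°) = 5.5280*0.99939 = 5.5246
b = 5.5280*sin(2°) = 5.5280*0.0349 = 0.1929

5.5246 + 0.1929i


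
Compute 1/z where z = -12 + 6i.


|z|^2 = 144+36 = 180
1/z = (-12 - 6i)/180

1/z = -0.0667 - 0.0333i


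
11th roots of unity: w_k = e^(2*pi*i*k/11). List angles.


The 11th roots of unity are cis(360k/11°) for k=0..10
Angle step = 360/11 = 32.7273°
Primitive root: cis(32.7273°)
Primitive root = 0.8413 + 0.5406i

11 roots at angles: 0°, 32.7273°, 65.4545°, 98.1818°, 130.9091°, 163.6364°, 196.3636°, 229.0909°, 261.8182°, 294.5455°, 327.2727°


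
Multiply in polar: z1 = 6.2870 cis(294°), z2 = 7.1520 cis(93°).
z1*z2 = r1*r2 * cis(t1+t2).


r = 6.2870 * 7.1520 = 44.9646
theta = 294° + 93° = 387° = 27° (mod 360)

44.9646 cis(27°)


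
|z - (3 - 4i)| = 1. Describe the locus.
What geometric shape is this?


|z - z0| = r is a circle with center z0 and radius r.
Center = (3, -4), radius = 1

Circle with center (3, -4) and radius 1


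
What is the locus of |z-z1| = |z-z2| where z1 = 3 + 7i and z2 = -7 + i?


Equal distances means the locus is the perpendicular bisector of z1 and z2.
Midpoint = ((3+(-7))/2, (7+1)/2) = (-2.0000, 4.0000)

Perpendicular bisector through (-2.0000, 4.0000)


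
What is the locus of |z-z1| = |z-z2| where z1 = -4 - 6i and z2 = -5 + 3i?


Equal distances means the locus is the perpendicular bisector of z1 and z2.
Midpoint = ((-4+(-5))/2, (-6+3)/2) = (-4.5000, -1.5000)

Perpendicular bisector through (-4.5000, -1.5000)


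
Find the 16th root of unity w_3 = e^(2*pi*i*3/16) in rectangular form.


Angle = 360*3/16 = 67.5°
a = cos(67.5°) = 0.3827
b = sin(67.5°) = 0.9239

0.3827 + 0.9239i


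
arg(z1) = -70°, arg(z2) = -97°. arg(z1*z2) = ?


arg(z1*z2) = -70° - 97° = -167°
Normalized to (-180°, 180°]: -167°

-167°


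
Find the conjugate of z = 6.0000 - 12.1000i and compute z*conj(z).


z_bar = 6.0000 + 12.1000i
z*z_bar = 6^2 + (-12.1)^2 = 36 + 146.41 = 182.41

z_bar = 6.0000 + 12.1000i, z*z_bar = 182.41


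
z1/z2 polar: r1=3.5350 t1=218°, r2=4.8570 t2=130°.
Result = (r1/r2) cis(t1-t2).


r = 3.5350 / 4.8570 = 0.7278
theta = 218° - 130° = 88° = 88° (mod 360)

0.7278 cis(88°)


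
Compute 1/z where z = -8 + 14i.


|z|^2 = 64+196 = 260
1/z = (-8 - 14i)/260

1/z = -0.0308 - 0.0538i


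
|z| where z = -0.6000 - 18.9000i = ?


|z| = sqrt((-0.6)^2 + (-18.9)^2) = sqrt(0.36 + 357.21) = sqrt(357.57) = 18.9095

|z| = 18.9095


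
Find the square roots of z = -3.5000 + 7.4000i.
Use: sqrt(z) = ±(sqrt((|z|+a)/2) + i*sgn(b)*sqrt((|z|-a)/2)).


|z| = sqrt(12.25+54.76) = 8.1860
sqrt((|z|+a)/2) = sqrt((8.1860+(-3.5))/2) = sqrt(2.3430) = 1.5307
sqrt((|z|-a)/2) = sqrt((8.1860-(-3.5))/2) = sqrt(5.8430) = 2.4172

±(1.5307 + 2.4172i) i.e. 1.5307 + 2.4172i and -1.5307 - 2.4172i


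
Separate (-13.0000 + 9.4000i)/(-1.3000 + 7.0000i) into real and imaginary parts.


Multiply by conjugate: (-13.0000 + 9.4000i)(-1.3000 - 7.0000i) / ((-1.3)^2 + 7^2)
Numerator real = -13*(-1.3) + 9.4*7 = 82.7
Numerator imag = 9.4*(-1.3) - (-13)*7 = 78.78
Denominator = 50.69
Re(z) = 82.7/50.69 = 1.6315
Im(z) = 78.78/50.69 = 1.5542

Re(z) = 1.6315, Im(z) = 1.5542


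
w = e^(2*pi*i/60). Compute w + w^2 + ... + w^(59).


With w = e^(2*pi*i/60), all 60 of the 60th roots of unity w^0 = 1, w, ..., w^(59) sum to 0: 1 + w + ... + w^(59) = (1 - w^60)/(1 - w) = 0 since w^60 = 1, w ≠ 1.
Removing the root 1: w + w^2 + ... + w^(59) = 0 - 1 = -1

Sum = -1


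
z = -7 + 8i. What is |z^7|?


|z| = sqrt(49+64) = sqrt(113) = 10.6301
|z^7| = |z|^7 = (sqrt(113))^7 = 113^3 * sqrt(113) = 1442897*sqrt(113)

|z^7| = 1442897*sqrt(113) ≈ 15338205.5028


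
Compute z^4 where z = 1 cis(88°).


r^4 = 1^4 = 1
n*theta = 4*88° = 352° = 352° (mod 360)
a = 1*cos(352°) = 0.9903
b = 1*sin(352°) = -0.1392

1 cis(352°) = 0.9903 - 0.1392i


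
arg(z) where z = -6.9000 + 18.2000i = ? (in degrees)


Re = -6.9, Im = 18.2
arg = atan2(18.2, -6.9) = 110.7628 degrees

arg(z) = 110.7628 degrees


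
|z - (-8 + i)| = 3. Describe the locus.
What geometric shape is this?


|z - z0| = r is a circle with center z0 and radius r.
Center = (-8, 1), radius = 3

Circle with center (-8, 1) and radius 3


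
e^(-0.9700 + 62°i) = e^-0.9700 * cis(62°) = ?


e^-0.9700 = 0.3791
cos(62°) = 0.4695
sin(62°) = 0.8829
Real = 0.3791*0.4695 = 0.1780
Imag = 0.3791*0.8829 = 0.3347

0.1780 + 0.3347i


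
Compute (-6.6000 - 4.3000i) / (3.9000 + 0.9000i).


Conjugate of z2 = 3.9000 - 0.9000i
Numerator: (-6.6000 - 4.3000i)(3.9000 - 0.9000i) = -29.6100 - 10.8300i
Denominator: 3.9^2 + 0.9^2 = 16.02
Result = (-29.6100 - 10.8300i)/16.02

-1.8483 - 0.6760i


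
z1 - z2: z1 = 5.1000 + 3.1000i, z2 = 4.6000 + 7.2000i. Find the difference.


Real: 5.1 - 4.6 = 0.5
Imag: 3.1 - 7.2 = -4.1

0.5000 - 4.1000i


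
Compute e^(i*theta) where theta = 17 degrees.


cos(17°) = 0.9563
sin(17°) = 0.2924

e^(i*17°) = 0.9563 + 0.2924i


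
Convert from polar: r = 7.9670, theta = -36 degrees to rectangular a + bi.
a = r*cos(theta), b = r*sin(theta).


a = 7.9670*cos(-36°) = 7.9670*0.809017 = 6.4454
b = 7.9670*sin(-36°) = 7.9670*(-0.58779) = -4.6829

6.4454 - 4.6829i


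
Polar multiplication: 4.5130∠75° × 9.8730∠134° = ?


r = 4.5130 * 9.8730 = 44.5568
theta = 75° + 134° = 209° = 209° (mod 360)

44.5568 cis(209°)


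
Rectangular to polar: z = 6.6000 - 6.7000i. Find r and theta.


r = sqrt(43.56+44.89) = sqrt(88.45) = 9.4048
theta = atan2(-6.7, 6.6) = -45.4308 degrees

r = 9.4048, theta = -45.4308 degrees


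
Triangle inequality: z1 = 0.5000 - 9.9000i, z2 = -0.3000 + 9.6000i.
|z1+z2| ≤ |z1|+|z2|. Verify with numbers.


|z1| = sqrt(0.5^2 + (-9.9)^2) = sqrt(98.26) = 9.9126
|z2| = sqrt((-0.3)^2 + 9.6^2) = sqrt(92.25) = 9.6047
z1+z2 = 0.2000 - 0.3000i
|z1+z2| = sqrt(0.13) = 0.3606
|z1|+|z2| = 9.9126 + 9.6047 = 19.5173

|z1+z2| = 0.3606 ≤ |z1|+|z2| = 19.5173 (verified)


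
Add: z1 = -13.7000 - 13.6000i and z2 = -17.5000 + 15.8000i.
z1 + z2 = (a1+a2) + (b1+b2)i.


Real: -13.7 - 17.5 = -31.2
Imag: -13.6 + 15.8 = 2.2

-31.2000 + 2.2000i


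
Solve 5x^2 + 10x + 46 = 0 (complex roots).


disc = 10^2 - 4*5*46 = 100 - 920 = -820
sqrt(|disc|) = sqrt(820) = 28.6356
Real part = -10/(2*5) = -1.0000
Imag part = 28.6356/(2*5) = 2.8636

-1.0000 ± 2.8636i


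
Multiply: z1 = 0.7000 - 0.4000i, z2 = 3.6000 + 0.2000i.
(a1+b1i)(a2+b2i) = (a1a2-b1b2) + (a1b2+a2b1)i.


Real = 0.7*3.6 - (-0.4)*0.2 = 2.52 - (-0.08) = 2.6
Imag = 0.7*0.2 + 3.6*(-0.4) = 0.14 - (1.44) = -1.3

2.6000 - 1.3000i


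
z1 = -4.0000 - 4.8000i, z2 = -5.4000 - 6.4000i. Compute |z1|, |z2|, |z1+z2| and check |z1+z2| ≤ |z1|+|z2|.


|z1| = sqrt((-4)^2 + (-4.8)^2) = sqrt(39.04) = 6.2482
|z2| = sqrt((-5.4)^2 + (-6.4)^2) = sqrt(70.12) = 8.3738
z1+z2 = -9.4000 - 11.2000i
|z1+z2| = sqrt(213.8) = 14.6219
|z1|+|z2| = 6.2482 + 8.3738 = 14.6220

|z1+z2| = 14.6219 ≤ |z1|+|z2| = 14.6220 (verified)


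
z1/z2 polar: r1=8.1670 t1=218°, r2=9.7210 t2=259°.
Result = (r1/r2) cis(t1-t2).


r = 8.1670 / 9.7210 = 0.8401
theta = 218° - 259° = -41° = 319° (mod 360)

0.8401 cis(319°)


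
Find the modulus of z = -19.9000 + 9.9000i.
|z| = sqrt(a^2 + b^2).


|z| = sqrt((-19.9)^2 + 9.9^2) = sqrt(396.01 + 98.01) = sqrt(494.02) = 22.2266

|z| = 22.2266


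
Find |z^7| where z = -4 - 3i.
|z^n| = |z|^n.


|z| = sqrt(16+9) = sqrt(25) = 5
|z^7| = |z|^7 = 5^7 = 78125

|z^7| = 78125


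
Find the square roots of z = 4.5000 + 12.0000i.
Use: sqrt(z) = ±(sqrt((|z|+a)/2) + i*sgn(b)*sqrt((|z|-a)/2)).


|z| = sqrt(20.25+144) = 12.8160
sqrt((|z|+a)/2) = sqrt((12.8160+4.5)/2) = sqrt(8.6580) = 2.9424
sqrt((|z|-a)/2) = sqrt((12.8160-4.5)/2) = sqrt(4.1580) = 2.0391

±(2.9424 + 2.0391i) i.e. 2.9424 + 2.0391i and -2.9424 - 2.0391i


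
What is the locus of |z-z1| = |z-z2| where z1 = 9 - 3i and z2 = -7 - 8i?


Equal distances means the locus is the perpendicular bisector of z1 and z2.
Midpoint = ((9+(-7))/2, (-3+(-8))/2) = (1.0000, -5.5000)

Perpendicular bisector through (1.0000, -5.5000)
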